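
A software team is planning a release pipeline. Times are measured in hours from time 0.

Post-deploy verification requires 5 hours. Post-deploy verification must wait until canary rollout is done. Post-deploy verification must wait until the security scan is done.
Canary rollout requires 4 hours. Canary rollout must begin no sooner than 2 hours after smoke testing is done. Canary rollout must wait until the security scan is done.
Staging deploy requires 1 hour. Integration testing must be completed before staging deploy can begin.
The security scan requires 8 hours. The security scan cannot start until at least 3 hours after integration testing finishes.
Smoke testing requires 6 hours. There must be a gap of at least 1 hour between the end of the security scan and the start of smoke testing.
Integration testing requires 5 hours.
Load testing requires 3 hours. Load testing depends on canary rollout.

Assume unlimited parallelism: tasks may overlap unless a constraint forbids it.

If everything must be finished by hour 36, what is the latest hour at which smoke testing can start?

19

Nothing follows load testing; the deadline of hour 36 is its only limit. It must start by 36 − 3 = hour 33.
To finish by hour 36, post-deploy verification (duration 5) must start no later than hour 31.
Canary rollout has several dependents: load testing (must start by hour 33); post-deploy verification (must start by hour 31). The earliest of those limits is hour 31, so canary rollout must start by 31 − 4 = hour 27.
Smoke testing feeds into canary rollout (must start by hour 27, minus 2-hour gap → hour 25); so smoke testing must finish by hour 25 and therefore start by hour 19.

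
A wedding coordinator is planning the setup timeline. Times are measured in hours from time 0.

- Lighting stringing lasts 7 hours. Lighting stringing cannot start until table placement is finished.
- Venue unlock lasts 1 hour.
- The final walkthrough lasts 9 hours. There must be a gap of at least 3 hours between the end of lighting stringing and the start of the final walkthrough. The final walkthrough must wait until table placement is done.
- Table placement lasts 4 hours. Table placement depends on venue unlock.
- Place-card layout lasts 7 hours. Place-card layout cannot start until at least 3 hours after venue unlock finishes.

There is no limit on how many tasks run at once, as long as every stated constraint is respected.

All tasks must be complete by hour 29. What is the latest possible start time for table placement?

6

The final walkthrough must finish by hour 29; it takes 9 hours, so it must start by 29 − 9 = hour 20.
Since the final walkthrough (must start by hour 20, minus 3-hour gap → hour 17) depends on it, lighting stringing must finish by hour 17. Backing off its 7-hour duration gives a latest start of hour 10.
For table placement: lighting stringing (must start by hour 10); the final walkthrough (must start by hour 20). The most restrictive is hour 10; with a 4-hour duration, table placement must start by hour 6.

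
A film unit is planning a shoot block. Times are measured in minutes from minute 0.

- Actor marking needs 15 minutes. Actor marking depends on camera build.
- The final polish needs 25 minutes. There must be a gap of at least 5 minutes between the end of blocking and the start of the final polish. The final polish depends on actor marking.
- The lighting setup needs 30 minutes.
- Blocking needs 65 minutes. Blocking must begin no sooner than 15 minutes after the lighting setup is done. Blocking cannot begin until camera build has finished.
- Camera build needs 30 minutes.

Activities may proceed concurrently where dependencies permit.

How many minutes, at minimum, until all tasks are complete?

Camera build can start immediately at minute 0; it finishes at minute 30.
Actor marking cannot begin until camera build (finishes minute 30). It runs from minute 30 to 30 + 15 = minute 45.
The lighting setup can start immediately at minute 0; it finishes at minute 30.
Blocking needs all of the lighting setup (finishes minute 30, plus 15-minute gap → minute 45); camera build (finishes minute 30). That puts its earliest start at minute 45; it finishes at 45 + 65 = minute 110.
For the final polish: blocking (finishes minute 110, plus 5-minute gap → minute 115); actor marking (finishes minute 45). Taking the maximum gives a start of minute 115, and it finishes at 115 + 25 = minute 140.
All tasks are finished once the last one completes. Finish times: The lighting setup at 30, Camera build at 30, Blocking at 110, Actor marking at 45, The final polish at 140. The latest is minute 140.

140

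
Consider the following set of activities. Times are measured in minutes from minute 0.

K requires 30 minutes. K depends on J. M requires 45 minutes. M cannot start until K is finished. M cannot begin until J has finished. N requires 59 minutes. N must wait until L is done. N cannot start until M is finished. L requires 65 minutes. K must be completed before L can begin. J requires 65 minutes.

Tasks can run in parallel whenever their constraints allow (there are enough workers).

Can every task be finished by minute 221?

Yes

Nothing blocks J, so it runs from minute 0 to minute 65.
K cannot begin until J (finishes minute 65). It runs from minute 65 to 65 + 30 = minute 95.
M has to wait for K (finishes minute 95); J (finishes minute 65). The latest of these is minute 95, so M runs minute 95 to 95 + 45 = minute 140.
L waits on K (finishes minute 95), so it starts at minute 95 and finishes at 95 + 65 = minute 160.
For N: L (finishes minute 160); M (finishes minute 140). Taking the maximum gives a start of minute 160, and it finishes at 160 + 59 = minute 219.
Every task is finished by minute 219, which is no later than the deadline of 221, so the schedule is feasible.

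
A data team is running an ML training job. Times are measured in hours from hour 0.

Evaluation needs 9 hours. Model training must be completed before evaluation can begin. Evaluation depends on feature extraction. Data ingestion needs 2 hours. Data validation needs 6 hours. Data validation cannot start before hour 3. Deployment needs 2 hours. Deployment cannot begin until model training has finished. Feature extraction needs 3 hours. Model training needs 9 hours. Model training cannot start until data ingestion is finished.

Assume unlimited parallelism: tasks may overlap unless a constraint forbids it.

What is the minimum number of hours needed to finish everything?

Feature extraction has no prerequisites, so it starts at hour 0 and finishes at hour 3.
Data validation waits on its own release at hour 3, so it starts at hour 3 and finishes at 3 + 6 = hour 9.
Data ingestion can start immediately at hour 0; it finishes at hour 2.
Model training waits on data ingestion (finishes hour 2), so it starts at hour 2 and finishes at 2 + 9 = hour 11.
After model training (finishes hour 11), deployment can start at hour 11 and finishes at hour 13.
Evaluation needs all of model training (finishes hour 11); feature extraction (finishes hour 3). That puts its earliest start at hour 11; it finishes at 11 + 9 = hour 20.
All tasks are finished once the last one completes. Finish times: Data ingestion at 2, Data validation at 9, Feature extraction at 3, Model training at 11, Evaluation at 20, Deployment at 13. The latest is hour 20.

20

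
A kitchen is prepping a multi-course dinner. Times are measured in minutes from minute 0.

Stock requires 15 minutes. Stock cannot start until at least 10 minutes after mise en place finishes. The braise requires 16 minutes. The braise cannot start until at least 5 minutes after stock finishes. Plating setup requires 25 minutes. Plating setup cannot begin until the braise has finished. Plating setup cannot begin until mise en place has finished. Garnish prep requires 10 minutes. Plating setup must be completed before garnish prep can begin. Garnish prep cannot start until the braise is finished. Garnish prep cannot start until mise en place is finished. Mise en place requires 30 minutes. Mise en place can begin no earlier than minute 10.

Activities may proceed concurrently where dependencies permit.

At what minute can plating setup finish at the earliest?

Mise en place cannot begin until its own release at minute 10. It runs from minute 10 to 10 + 30 = minute 40.
Stock waits on mise en place (finishes minute 40, plus 10-minute gap → minute 50), so it starts at minute 50 and finishes at 50 + 15 = minute 65.
After stock (finishes minute 65, plus 5-minute gap → minute 70), the braise can start at minute 70 and finishes at minute 86.
Plating setup cannot start until the braise (finishes minute 86); mise en place (finishes minute 40). The controlling bound is minute 86, so plating setup finishes at 86 + 25 = minute 111.

111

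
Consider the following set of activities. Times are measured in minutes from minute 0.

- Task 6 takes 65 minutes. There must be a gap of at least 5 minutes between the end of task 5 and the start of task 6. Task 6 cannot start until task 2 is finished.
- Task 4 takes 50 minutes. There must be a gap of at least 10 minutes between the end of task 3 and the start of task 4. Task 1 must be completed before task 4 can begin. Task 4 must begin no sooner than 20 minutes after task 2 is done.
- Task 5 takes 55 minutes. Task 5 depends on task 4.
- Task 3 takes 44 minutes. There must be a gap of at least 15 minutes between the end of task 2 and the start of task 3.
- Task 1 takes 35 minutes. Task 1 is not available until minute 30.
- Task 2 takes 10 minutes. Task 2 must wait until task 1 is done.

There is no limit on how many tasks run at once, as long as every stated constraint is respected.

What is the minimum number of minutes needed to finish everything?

Task 1 cannot begin until its own release at minute 30. It runs from minute 30 to 30 + 35 = minute 65.
After task 1 (finishes minute 65), task 2 can start at minute 65 and finishes at minute 75.
After task 2 (finishes minute 75, plus 15-minute gap → minute 90), task 3 can start at minute 90 and finishes at minute 134.
For task 4: task 3 (finishes minute 134, plus 10-minute gap → minute 144); task 1 (finishes minute 65); task 2 (finishes minute 75, plus 20-minute gap → minute 95). Taking the maximum gives a start of minute 144, and it finishes at 144 + 50 = minute 194.
Task 5 cannot begin until task 4 (finishes minute 194). It runs from minute 194 to 194 + 55 = minute 249.
Task 6 cannot start until task 5 (finishes minute 249, plus 5-minute gap → minute 254); task 2 (finishes minute 75). The controlling bound is minute 254, so task 6 finishes at 254 + 65 = minute 319.
All tasks are finished once the last one completes. Finish times: Task 1 at 65, Task 2 at 75, Task 3 at 134, Task 4 at 194, Task 5 at 249, Task 6 at 319. The latest is minute 319.

319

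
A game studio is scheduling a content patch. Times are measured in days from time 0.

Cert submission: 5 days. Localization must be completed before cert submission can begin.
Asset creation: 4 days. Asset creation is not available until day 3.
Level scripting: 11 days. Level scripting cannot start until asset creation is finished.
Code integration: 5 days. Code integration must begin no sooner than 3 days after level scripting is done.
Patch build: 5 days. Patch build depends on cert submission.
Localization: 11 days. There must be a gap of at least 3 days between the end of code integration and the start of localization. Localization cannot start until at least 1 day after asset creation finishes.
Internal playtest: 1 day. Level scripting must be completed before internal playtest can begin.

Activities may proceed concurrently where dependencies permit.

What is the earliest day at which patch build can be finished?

50

Asset creation cannot begin until its own release at day 3. It runs from day 3 to 3 + 4 = day 7.
Level scripting cannot begin until asset creation (finishes day 7). It runs from day 7 to 7 + 11 = day 18.
Code integration waits on level scripting (finishes day 18, plus 3-day gap → day 21), so it starts at day 21 and finishes at 21 + 5 = day 26.
Localization has to wait for code integration (finishes day 26, plus 3-day gap → day 29); asset creation (finishes day 7, plus 1-day gap → day 8). The latest of these is day 29, so localization runs day 29 to 29 + 11 = day 40.
After localization (finishes day 40), cert submission can start at day 40 and finishes at day 45.
After cert submission (finishes day 45), patch build can start at day 45 and finishes at day 50.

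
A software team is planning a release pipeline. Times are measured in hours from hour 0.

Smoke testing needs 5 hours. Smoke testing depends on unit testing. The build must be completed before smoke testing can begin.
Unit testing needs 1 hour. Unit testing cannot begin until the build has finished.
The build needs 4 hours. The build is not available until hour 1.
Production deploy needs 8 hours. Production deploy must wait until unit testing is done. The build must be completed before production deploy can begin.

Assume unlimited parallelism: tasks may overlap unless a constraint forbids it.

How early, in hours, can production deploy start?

6

The build waits on its own release at hour 1, so it starts at hour 1 and finishes at 1 + 4 = hour 5.
Unit testing waits on the build (finishes hour 5), so it starts at hour 5 and finishes at 5 + 1 = hour 6.
Production deploy waits on unit testing (finishes hour 6); the build (finishes hour 5). The latest of these is hour 6, which is the earliest production deploy can start.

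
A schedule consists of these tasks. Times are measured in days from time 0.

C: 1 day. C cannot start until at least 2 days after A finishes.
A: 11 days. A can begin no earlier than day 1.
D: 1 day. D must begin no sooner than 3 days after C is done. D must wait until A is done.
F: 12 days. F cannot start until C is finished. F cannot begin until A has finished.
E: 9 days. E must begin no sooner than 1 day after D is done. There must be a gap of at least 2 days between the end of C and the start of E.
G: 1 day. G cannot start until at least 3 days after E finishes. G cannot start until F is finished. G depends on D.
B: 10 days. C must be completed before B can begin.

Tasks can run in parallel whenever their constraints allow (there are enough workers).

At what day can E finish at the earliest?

A cannot begin until its own release at day 1. It runs from day 1 to 1 + 11 = day 12.
After A (finishes day 12, plus 2-day gap → day 14), C can start at day 14 and finishes at day 15.
D has to wait for C (finishes day 15, plus 3-day gap → day 18); A (finishes day 12). The latest of these is day 18, so D runs day 18 to 18 + 1 = day 19.
E needs all of D (finishes day 19, plus 1-day gap → day 20); C (finishes day 15, plus 2-day gap → day 17). That puts its earliest start at day 20; it finishes at 20 + 9 = day 29.

29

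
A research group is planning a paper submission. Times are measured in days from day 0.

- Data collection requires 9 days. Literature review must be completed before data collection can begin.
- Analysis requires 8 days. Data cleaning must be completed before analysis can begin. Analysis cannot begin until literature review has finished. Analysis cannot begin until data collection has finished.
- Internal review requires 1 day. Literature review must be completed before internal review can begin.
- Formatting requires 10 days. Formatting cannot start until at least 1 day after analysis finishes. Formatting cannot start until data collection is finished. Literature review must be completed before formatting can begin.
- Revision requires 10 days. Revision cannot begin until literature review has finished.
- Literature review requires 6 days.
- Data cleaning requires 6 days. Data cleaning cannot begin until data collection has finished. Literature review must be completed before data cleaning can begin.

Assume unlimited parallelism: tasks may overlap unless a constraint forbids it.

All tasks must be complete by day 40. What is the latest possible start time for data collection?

Formatting has no dependents, so it just needs to finish by day 40. Starting by 40 − 10 = day 30 achieves that.
Analysis has to be done before formatting (must start by day 30, minus 1-day gap → day 29). That means finishing by day 29, i.e. starting by 29 − 8 = day 21.
Data cleaning has to be done before analysis (must start by day 21). That means finishing by day 21, i.e. starting by 21 − 6 = day 15.
Data collection must finish in time for data cleaning (must start by day 15); analysis (must start by day 21); formatting (must start by day 30). The tightest is day 15, so data collection must start by 15 − 9 = day 6.

6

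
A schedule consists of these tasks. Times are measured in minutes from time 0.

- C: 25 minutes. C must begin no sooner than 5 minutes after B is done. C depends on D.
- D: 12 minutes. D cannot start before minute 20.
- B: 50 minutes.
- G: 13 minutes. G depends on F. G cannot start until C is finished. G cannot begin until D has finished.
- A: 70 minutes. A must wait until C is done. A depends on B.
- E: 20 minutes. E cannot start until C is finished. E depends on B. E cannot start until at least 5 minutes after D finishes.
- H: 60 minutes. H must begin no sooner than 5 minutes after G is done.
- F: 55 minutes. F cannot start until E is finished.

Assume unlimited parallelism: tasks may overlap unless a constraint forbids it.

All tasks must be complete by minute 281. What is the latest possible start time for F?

148

H has no dependents, so it just needs to finish by minute 281. Starting by 281 − 60 = minute 221 achieves that.
G must finish before H (must start by minute 221, minus 5-minute gap → minute 216). With a 13-minute duration, G must start by 216 − 13 = minute 203.
Since G (must start by minute 203) depends on it, F must finish by minute 203. Backing off its 55-minute duration gives a latest start of minute 148.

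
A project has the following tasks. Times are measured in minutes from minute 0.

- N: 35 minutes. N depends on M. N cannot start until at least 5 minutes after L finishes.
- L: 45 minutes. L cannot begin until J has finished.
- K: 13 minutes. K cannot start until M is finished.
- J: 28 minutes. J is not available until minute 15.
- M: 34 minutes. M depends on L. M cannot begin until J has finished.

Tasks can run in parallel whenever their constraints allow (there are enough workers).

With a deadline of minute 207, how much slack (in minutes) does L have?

50

J waits on its own release at minute 15, so it starts at minute 15 and finishes at 15 + 28 = minute 43.
L cannot begin until J (finishes minute 43). It runs from minute 43 to 43 + 45 = minute 88.

Working backward from the deadline:
K has no dependents, so it just needs to finish by minute 207. Starting by 207 − 13 = minute 194 achieves that.
Nothing follows N; the deadline of minute 207 is its only limit. It must start by 207 − 35 = minute 172.
For M: K (must start by minute 194); N (must start by minute 172). The most restrictive is minute 172; with a 34-minute duration, M must start by minute 138.
L has several dependents: M (must start by minute 138); N (must start by minute 172, minus 5-minute gap → minute 167). The earliest of those limits is minute 138, so L must start by 138 − 45 = minute 93.
So L can start as early as minute 43 and as late as minute 93, giving 93 − 43 = 50 minutes of slack.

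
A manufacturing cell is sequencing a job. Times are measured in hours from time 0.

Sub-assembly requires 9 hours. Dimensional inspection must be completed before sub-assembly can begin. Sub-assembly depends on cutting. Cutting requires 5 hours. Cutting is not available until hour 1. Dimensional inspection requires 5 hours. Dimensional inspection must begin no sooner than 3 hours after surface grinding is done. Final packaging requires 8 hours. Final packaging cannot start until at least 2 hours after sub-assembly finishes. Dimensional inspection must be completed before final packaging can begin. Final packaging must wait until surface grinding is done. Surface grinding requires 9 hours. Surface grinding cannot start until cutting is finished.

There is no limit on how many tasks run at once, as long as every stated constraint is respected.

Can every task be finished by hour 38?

No

After its own release at hour 1, cutting can start at hour 1 and finishes at hour 6.
Surface grinding cannot begin until cutting (finishes hour 6). It runs from hour 6 to 6 + 9 = hour 15.
Dimensional inspection waits on surface grinding (finishes hour 15, plus 3-hour gap → hour 18), so it starts at hour 18 and finishes at 18 + 5 = hour 23.
Sub-assembly has to wait for dimensional inspection (finishes hour 23); cutting (finishes hour 6). The latest of these is hour 23, so sub-assembly runs hour 23 to 23 + 9 = hour 32.
Final packaging needs all of sub-assembly (finishes hour 32, plus 2-hour gap → hour 34); dimensional inspection (finishes hour 23); surface grinding (finishes hour 15). That puts its earliest start at hour 34; it finishes at 34 + 8 = hour 42.
The earliest everything can be done is hour 42, which is after the deadline of 38, so it is not possible.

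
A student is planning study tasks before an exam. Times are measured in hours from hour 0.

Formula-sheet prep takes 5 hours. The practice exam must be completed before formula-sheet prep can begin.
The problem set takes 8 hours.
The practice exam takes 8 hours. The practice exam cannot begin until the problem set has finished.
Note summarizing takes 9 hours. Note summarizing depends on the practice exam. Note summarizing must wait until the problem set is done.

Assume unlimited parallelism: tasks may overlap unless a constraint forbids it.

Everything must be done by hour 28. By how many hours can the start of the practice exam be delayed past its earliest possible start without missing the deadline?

3

The problem set can start immediately at hour 0; it finishes at hour 8.
After the problem set (finishes hour 8), the practice exam can start at hour 8 and finishes at hour 16.

Working backward from the deadline:
Note summarizing has no dependents, so it just needs to finish by hour 28. Starting by 28 − 9 = hour 19 achieves that.
Formula-sheet prep must finish by hour 28; it takes 5 hours, so it must start by 28 − 5 = hour 23.
The practice exam feeds note summarizing (must start by hour 19); formula-sheet prep (must start by hour 23). Taking the minimum, the practice exam must finish by hour 19 and start by 19 − 8 = hour 11.
So the practice exam can start as early as hour 8 and as late as hour 11, giving 11 − 8 = 3 hours of slack.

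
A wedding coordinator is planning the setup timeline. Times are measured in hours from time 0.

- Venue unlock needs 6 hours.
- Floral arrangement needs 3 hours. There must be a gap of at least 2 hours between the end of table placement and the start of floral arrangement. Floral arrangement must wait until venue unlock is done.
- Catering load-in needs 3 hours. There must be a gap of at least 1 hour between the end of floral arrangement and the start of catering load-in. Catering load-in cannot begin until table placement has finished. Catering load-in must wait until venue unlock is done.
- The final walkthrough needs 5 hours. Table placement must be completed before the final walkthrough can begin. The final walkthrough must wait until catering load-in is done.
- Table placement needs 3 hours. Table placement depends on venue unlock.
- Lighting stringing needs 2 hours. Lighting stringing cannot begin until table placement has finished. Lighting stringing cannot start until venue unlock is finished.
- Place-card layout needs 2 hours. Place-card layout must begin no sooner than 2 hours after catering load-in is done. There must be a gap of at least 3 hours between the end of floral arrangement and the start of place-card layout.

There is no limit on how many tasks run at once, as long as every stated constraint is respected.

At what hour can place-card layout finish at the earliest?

22

Venue unlock has no prerequisites, so it starts at hour 0 and finishes at hour 6.
After venue unlock (finishes hour 6), table placement can start at hour 6 and finishes at hour 9.
For floral arrangement: table placement (finishes hour 9, plus 2-hour gap → hour 11); venue unlock (finishes hour 6). Taking the maximum gives a start of hour 11, and it finishes at 11 + 3 = hour 14.
Catering load-in has to wait for floral arrangement (finishes hour 14, plus 1-hour gap → hour 15); table placement (finishes hour 9); venue unlock (finishes hour 6). The latest of these is hour 15, so catering load-in runs hour 15 to 15 + 3 = hour 18.
Place-card layout needs all of catering load-in (finishes hour 18, plus 2-hour gap → hour 20); floral arrangement (finishes hour 14, plus 3-hour gap → hour 17). That puts its earliest start at hour 20; it finishes at 20 + 2 = hour 22.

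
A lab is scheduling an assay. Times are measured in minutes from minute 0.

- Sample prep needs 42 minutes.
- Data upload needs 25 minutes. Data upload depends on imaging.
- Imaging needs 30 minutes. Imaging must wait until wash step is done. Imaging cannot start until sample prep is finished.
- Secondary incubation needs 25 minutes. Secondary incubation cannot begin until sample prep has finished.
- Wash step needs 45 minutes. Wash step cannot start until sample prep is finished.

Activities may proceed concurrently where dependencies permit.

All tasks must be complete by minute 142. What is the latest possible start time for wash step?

42

Data upload must finish by minute 142; it takes 25 minutes, so it must start by 142 − 25 = minute 117.
Imaging feeds into data upload (must start by minute 117); so imaging must finish by minute 117 and therefore start by minute 87.
Wash step feeds into imaging (must start by minute 87); so wash step must finish by minute 87 and therefore start by minute 42.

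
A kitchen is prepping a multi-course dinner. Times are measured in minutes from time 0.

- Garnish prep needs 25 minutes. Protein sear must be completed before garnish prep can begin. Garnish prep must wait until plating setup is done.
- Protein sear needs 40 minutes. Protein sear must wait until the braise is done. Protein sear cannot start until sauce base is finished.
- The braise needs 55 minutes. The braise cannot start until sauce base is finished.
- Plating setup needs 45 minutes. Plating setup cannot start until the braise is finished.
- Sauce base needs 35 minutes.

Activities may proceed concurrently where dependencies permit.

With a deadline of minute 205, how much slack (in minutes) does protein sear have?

Nothing blocks sauce base, so it runs from minute 0 to minute 35.
After sauce base (finishes minute 35), the braise can start at minute 35 and finishes at minute 90.
Protein sear needs all of the braise (finishes minute 90); sauce base (finishes minute 35). That puts its earliest start at minute 90; it finishes at 90 + 40 = minute 130.

Working backward from the deadline:
Garnish prep must finish by minute 205; it takes 25 minutes, so it must start by 205 − 25 = minute 180.
Protein sear must finish before garnish prep (must start by minute 180). With a 40-minute duration, protein sear must start by 180 − 40 = minute 140.
So protein sear can start as early as minute 90 and as late as minute 140, giving 140 − 90 = 50 minutes of slack.

50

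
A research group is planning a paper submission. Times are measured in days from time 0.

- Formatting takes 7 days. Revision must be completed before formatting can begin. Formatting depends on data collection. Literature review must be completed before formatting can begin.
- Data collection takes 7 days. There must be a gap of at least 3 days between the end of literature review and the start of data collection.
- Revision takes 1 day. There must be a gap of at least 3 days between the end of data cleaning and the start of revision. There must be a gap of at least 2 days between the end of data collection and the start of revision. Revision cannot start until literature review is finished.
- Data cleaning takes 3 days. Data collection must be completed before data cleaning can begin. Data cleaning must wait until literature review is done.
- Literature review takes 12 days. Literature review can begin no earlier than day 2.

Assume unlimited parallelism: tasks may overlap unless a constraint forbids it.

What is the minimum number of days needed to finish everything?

Literature review waits on its own release at day 2, so it starts at day 2 and finishes at 2 + 12 = day 14.
Data collection cannot begin until literature review (finishes day 14, plus 3-day gap → day 17). It runs from day 17 to 17 + 7 = day 24.
Data cleaning needs all of data collection (finishes day 24); literature review (finishes day 14). That puts its earliest start at day 24; it finishes at 24 + 3 = day 27.
Revision needs all of data cleaning (finishes day 27, plus 3-day gap → day 30); data collection (finishes day 24, plus 2-day gap → day 26); literature review (finishes day 14). That puts its earliest start at day 30; it finishes at 30 + 1 = day 31.
Formatting cannot start until revision (finishes day 31); data collection (finishes day 24); literature review (finishes day 14). The controlling bound is day 31, so formatting finishes at 31 + 7 = day 38.
All tasks are finished once the last one completes. Finish times: Literature review at 14, Data collection at 24, Data cleaning at 27, Revision at 31, Formatting at 38. The latest is day 38.

38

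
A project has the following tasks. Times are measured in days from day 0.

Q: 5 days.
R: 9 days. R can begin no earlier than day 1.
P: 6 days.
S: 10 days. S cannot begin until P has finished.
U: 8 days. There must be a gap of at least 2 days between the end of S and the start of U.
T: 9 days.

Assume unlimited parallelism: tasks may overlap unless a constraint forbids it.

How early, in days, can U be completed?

26

P has no prerequisites, so it starts at day 0 and finishes at day 6.
S cannot begin until P (finishes day 6). It runs from day 6 to 6 + 10 = day 16.
U waits on S (finishes day 16, plus 2-day gap → day 18), so it starts at day 18 and finishes at 18 + 8 = day 26.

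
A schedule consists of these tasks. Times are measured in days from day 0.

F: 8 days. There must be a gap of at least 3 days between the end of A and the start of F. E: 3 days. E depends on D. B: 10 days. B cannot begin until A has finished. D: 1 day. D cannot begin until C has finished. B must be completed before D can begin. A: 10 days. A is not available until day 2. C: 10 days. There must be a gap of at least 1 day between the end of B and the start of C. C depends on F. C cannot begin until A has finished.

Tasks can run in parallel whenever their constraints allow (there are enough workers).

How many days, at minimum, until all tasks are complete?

A waits on its own release at day 2, so it starts at day 2 and finishes at 2 + 10 = day 12.
F cannot begin until A (finishes day 12, plus 3-day gap → day 15). It runs from day 15 to 15 + 8 = day 23.
After A (finishes day 12), B can start at day 12 and finishes at day 22.
C needs all of B (finishes day 22, plus 1-day gap → day 23); F (finishes day 23); A (finishes day 12). That puts its earliest start at day 23; it finishes at 23 + 10 = day 33.
D has to wait for C (finishes day 33); B (finishes day 22). The latest of these is day 33, so D runs day 33 to 33 + 1 = day 34.
After D (finishes day 34), E can start at day 34 and finishes at day 37.
All tasks are finished once the last one completes. Finish times: A at 12, B at 22, C at 33, D at 34, E at 37, F at 23. The latest is day 37.

37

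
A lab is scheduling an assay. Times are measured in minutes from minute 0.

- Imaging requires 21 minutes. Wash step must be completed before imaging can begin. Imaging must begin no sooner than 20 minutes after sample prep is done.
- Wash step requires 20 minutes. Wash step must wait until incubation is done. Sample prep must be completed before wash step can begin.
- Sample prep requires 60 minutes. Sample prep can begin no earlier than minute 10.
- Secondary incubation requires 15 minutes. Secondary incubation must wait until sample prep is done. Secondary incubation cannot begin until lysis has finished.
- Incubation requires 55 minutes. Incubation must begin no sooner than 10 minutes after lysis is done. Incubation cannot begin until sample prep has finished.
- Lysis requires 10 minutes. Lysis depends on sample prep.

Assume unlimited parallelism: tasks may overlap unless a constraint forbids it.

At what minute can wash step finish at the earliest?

Sample prep cannot begin until its own release at minute 10. It runs from minute 10 to 10 + 60 = minute 70.
After sample prep (finishes minute 70), lysis can start at minute 70 and finishes at minute 80.
Incubation needs all of lysis (finishes minute 80, plus 10-minute gap → minute 90); sample prep (finishes minute 70). That puts its earliest start at minute 90; it finishes at 90 + 55 = minute 145.
Wash step has to wait for incubation (finishes minute 145); sample prep (finishes minute 70). The latest of these is minute 145, so wash step runs minute 145 to 145 + 20 = minute 165.

165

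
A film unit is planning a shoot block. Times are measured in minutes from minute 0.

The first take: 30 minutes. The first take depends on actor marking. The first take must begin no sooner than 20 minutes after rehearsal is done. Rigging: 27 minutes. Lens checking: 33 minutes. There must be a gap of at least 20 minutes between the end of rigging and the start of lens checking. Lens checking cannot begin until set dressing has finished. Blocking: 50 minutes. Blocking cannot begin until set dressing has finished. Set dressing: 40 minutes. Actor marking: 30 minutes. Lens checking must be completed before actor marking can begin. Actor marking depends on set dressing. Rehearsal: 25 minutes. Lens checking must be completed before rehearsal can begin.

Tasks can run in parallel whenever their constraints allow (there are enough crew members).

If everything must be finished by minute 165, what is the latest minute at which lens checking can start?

57

To finish by minute 165, the first take (duration 30) must start no later than minute 135.
Since the first take (must start by minute 135) depends on it, actor marking must finish by minute 135. Backing off its 30-minute duration gives a latest start of minute 105.
Rehearsal feeds into the first take (must start by minute 135, minus 20-minute gap → minute 115); so rehearsal must finish by minute 115 and therefore start by minute 90.
Lens checking feeds actor marking (must start by minute 105); rehearsal (must start by minute 90). Taking the minimum, lens checking must finish by minute 90 and start by 90 − 33 = minute 57.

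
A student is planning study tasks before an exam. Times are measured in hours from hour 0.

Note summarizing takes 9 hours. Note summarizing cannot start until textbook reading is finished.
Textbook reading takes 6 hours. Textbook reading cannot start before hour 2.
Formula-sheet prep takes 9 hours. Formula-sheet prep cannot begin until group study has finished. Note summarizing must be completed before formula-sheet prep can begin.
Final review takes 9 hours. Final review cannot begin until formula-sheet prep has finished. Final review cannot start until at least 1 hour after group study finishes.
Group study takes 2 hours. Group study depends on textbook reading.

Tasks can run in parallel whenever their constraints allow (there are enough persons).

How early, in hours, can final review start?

26

Textbook reading cannot begin until its own release at hour 2. It runs from hour 2 to 2 + 6 = hour 8.
Note summarizing waits on textbook reading (finishes hour 8), so it starts at hour 8 and finishes at 8 + 9 = hour 17.
Group study cannot begin until textbook reading (finishes hour 8). It runs from hour 8 to 8 + 2 = hour 10.
Formula-sheet prep has to wait for group study (finishes hour 10); note summarizing (finishes hour 17). The latest of these is hour 17, so formula-sheet prep runs hour 17 to 17 + 9 = hour 26.
Final review waits on formula-sheet prep (finishes hour 26); group study (finishes hour 10, plus 1-hour gap → hour 11). The latest of these is hour 26, which is the earliest final review can start.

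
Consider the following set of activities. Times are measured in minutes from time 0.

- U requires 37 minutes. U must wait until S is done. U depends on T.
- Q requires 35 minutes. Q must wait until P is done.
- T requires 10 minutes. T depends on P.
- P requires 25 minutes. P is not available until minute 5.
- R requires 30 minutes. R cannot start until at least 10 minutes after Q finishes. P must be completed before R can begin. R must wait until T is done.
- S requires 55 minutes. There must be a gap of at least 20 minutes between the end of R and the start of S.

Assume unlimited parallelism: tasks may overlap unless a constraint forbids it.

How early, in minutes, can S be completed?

180

After its own release at minute 5, P can start at minute 5 and finishes at minute 30.
After P (finishes minute 30), T can start at minute 30 and finishes at minute 40.
Q cannot begin until P (finishes minute 30). It runs from minute 30 to 30 + 35 = minute 65.
R needs all of Q (finishes minute 65, plus 10-minute gap → minute 75); P (finishes minute 30); T (finishes minute 40). That puts its earliest start at minute 75; it finishes at 75 + 30 = minute 105.
S waits on R (finishes minute 105, plus 20-minute gap → minute 125), so it starts at minute 125 and finishes at 125 + 55 = minute 180.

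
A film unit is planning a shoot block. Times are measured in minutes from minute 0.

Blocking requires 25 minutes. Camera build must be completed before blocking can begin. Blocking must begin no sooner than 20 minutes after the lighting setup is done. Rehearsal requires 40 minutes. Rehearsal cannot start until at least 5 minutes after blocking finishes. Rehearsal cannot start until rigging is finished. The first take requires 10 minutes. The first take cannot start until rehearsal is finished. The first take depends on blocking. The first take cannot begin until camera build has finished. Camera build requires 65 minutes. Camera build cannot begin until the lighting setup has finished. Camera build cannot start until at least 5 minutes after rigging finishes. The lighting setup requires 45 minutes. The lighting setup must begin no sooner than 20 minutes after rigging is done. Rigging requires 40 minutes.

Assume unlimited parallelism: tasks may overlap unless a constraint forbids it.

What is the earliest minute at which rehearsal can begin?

200

Nothing blocks rigging, so it runs from minute 0 to minute 40.
After rigging (finishes minute 40, plus 20-minute gap → minute 60), the lighting setup can start at minute 60 and finishes at minute 105.
Camera build has to wait for the lighting setup (finishes minute 105); rigging (finishes minute 40, plus 5-minute gap → minute 45). The latest of these is minute 105, so camera build runs minute 105 to 105 + 65 = minute 170.
Blocking has to wait for camera build (finishes minute 170); the lighting setup (finishes minute 105, plus 20-minute gap → minute 125). The latest of these is minute 170, so blocking runs minute 170 to 170 + 25 = minute 195.
Rehearsal waits on blocking (finishes minute 195, plus 5-minute gap → minute 200); rigging (finishes minute 40). The latest of these is minute 200, which is the earliest rehearsal can start.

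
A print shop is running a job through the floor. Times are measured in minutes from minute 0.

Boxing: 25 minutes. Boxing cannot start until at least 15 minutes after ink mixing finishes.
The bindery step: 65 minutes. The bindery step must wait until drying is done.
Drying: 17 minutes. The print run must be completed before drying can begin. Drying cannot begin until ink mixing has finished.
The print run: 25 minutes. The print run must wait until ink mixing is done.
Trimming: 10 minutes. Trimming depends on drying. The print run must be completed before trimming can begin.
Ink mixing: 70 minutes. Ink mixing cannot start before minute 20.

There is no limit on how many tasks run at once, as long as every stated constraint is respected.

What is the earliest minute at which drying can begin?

115

Ink mixing cannot begin until its own release at minute 20. It runs from minute 20 to 20 + 70 = minute 90.
The print run waits on ink mixing (finishes minute 90), so it starts at minute 90 and finishes at 90 + 25 = minute 115.
Drying waits on the print run (finishes minute 115); ink mixing (finishes minute 90). The latest of these is minute 115, which is the earliest drying can start.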